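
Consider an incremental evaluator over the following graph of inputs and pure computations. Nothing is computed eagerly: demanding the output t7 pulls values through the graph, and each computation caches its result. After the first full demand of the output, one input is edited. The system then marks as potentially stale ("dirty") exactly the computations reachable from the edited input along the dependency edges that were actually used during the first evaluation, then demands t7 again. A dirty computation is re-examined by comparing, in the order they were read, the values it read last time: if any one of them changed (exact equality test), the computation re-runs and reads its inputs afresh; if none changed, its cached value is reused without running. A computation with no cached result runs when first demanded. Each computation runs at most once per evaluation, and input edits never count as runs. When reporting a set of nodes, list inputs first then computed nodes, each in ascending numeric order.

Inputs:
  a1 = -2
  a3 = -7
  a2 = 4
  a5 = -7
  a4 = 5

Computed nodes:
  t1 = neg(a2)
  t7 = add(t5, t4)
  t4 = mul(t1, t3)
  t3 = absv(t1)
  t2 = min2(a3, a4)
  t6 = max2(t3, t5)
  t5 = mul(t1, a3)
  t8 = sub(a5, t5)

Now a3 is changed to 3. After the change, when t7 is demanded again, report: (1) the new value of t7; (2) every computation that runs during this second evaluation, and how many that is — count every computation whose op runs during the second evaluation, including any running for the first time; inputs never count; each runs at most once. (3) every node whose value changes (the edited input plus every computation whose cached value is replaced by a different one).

t7 now evaluates to -28.
Run set: t5, t7 (2 run).
Changed values: a3, t5, t7.

Initial pass — values computed on the first demand:
  t1 = neg(4) = -4
  t3 = absv(-4) = 4
  t4 = mul(-4, 4) = -16
  t5 = mul(-4, -7) = 28
  t7 = add(28, -16) = 12

Second demand — change propagation:
  t5: re-runs because a3 -7->3; new result -12.
  t7: re-runs because t5 28->-12; new result -28.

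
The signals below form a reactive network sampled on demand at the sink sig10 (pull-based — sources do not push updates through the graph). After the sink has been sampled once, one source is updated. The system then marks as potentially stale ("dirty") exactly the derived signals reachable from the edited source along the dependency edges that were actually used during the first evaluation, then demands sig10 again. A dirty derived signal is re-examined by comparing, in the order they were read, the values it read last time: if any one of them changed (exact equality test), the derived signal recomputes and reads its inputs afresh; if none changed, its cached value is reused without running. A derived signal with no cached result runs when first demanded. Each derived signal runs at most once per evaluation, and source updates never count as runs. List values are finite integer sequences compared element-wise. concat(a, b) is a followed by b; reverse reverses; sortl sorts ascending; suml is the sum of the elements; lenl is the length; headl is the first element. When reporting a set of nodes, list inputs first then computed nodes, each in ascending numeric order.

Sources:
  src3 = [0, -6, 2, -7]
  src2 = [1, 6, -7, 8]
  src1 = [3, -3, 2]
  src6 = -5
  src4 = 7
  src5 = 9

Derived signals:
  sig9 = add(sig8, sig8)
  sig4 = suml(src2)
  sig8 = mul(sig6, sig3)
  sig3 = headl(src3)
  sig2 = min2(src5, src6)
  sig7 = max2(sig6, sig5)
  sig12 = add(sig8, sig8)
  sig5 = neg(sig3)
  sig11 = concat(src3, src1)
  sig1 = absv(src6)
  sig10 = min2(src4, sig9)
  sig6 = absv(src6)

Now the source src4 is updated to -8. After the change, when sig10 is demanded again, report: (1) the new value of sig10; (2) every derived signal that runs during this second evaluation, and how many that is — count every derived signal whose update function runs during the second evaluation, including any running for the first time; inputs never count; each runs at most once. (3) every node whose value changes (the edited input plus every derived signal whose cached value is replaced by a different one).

Initial pass — values computed on the first demand:
  sig3 = headl([0, -6, 2, -7]) = 0
  sig6 = absv(-5) = 5
  sig8 = mul(5, 0) = 0
  sig9 = add(0, 0) = 0
  sig10 = min2(7, 0) = 0

Second demand — change propagation:
  sig10: re-runs because src4 7->-8; new result -8.

sig10 now evaluates to -8.
Run set: sig10 (1 run).
Changed values: src4, sig10.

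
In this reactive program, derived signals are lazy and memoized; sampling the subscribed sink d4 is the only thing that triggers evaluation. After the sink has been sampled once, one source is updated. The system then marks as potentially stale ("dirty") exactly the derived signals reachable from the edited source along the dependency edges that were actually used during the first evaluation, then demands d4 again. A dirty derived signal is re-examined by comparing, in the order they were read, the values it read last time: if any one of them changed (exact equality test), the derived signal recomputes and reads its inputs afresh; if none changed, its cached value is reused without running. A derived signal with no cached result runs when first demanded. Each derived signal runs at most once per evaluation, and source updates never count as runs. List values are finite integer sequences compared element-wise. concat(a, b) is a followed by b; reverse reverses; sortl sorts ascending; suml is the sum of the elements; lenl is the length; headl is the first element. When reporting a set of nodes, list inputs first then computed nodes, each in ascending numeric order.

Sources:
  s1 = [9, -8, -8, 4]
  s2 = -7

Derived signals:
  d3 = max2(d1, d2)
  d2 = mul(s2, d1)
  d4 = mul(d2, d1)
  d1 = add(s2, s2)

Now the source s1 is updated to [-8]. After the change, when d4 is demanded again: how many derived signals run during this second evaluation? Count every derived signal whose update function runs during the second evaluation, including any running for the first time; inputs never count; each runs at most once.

First demand of the output computes:
  d1 = add(-7, -7) = -14
  d2 = mul(-7, -14) = 98
  d4 = mul(98, -14) = -1372

After the edit, cleaning proceeds:
  no node depends on s1 at all; the second demand re-runs nothing.

Note the shortcut — nothing in the graph depends on s1 at all, so no recomputation happens.

0 derived signals run: none.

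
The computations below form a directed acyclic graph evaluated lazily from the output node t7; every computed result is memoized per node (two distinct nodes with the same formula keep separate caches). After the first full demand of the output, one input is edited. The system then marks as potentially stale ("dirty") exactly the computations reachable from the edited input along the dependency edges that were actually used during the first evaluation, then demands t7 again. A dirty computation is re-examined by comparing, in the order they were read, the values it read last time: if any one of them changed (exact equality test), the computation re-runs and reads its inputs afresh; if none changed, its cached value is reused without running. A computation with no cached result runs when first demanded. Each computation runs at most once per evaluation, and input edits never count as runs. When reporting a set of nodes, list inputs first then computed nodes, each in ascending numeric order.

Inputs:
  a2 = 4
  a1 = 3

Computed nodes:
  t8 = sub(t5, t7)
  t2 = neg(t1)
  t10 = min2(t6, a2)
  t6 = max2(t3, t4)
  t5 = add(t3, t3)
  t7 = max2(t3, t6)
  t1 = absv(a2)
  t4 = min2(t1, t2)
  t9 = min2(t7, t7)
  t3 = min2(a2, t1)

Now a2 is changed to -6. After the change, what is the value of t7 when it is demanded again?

Demanding t7 again yields -6.

First demand of the output computes:
  t1 = absv(4) = 4
  t2 = neg(4) = -4
  t3 = min2(4, 4) = 4
  t4 = min2(4, -4) = -4
  t6 = max2(4, -4) = 4
  t7 = max2(4, 4) = 4

After the edit, cleaning proceeds:
  t1: a read changed (a2 4->-6) — executes, giving 6.
  t2: a read changed (t1 4->6) — executes, giving -6.
  t3: a read changed (a2 4->-6; t1 4->6) — executes, giving -6.
  t4: a read changed (t1 4->6; t2 -4->-6) — executes, giving -6.
  t6: a read changed (t3 4->-6; t4 -4->-6) — executes, giving -6.
  t7: a read changed (t3 4->-6; t6 4->-6) — executes, giving -6.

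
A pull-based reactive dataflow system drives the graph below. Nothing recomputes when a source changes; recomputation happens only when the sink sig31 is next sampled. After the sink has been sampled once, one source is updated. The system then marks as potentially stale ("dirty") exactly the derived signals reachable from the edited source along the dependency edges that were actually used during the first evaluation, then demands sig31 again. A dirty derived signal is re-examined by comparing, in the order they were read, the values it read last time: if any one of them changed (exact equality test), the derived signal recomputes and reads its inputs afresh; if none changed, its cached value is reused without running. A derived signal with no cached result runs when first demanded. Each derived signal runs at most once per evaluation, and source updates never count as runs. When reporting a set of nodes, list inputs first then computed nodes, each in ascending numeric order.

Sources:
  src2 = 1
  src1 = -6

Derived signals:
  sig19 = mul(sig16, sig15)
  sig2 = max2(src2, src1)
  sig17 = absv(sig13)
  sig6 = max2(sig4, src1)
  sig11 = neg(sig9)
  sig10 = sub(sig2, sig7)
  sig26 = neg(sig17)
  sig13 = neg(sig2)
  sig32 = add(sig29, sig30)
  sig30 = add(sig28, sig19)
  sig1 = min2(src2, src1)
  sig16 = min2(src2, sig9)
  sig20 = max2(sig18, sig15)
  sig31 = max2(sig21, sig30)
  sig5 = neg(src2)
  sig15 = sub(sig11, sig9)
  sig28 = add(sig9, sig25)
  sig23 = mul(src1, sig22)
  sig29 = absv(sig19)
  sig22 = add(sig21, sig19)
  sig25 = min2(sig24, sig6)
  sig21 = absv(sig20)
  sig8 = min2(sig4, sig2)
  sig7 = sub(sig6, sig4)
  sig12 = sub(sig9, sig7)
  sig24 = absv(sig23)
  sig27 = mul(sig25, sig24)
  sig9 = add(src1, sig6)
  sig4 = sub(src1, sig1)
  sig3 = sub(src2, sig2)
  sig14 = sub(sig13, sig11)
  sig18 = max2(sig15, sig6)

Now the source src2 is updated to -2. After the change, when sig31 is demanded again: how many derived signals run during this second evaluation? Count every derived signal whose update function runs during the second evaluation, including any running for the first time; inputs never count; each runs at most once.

Derived signals that run: sig1, sig16 — 2 in total.
Key observation: the cutoff stops propagation at sig4 — its inputs' values are unchanged, so it reuses its cache.

First evaluation (everything demanded from the output):
  sig1 = min2(1, -6) = -6
  sig4 = sub(-6, -6) = 0
  sig6 = max2(0, -6) = 0
  sig9 = add(-6, 0) = -6
  sig11 = neg(-6) = 6
  sig15 = sub(6, -6) = 12
  sig16 = min2(1, -6) = -6
  sig18 = max2(12, 0) = 12
  sig19 = mul(-6, 12) = -72
  sig20 = max2(12, 12) = 12
  sig21 = absv(12) = 12
  sig22 = add(12, -72) = -60
  sig23 = mul(-6, -60) = 360
  sig24 = absv(360) = 360
  sig25 = min2(360, 0) = 0
  sig28 = add(-6, 0) = -6
  sig30 = add(-6, -72) = -78
  sig31 = max2(12, -78) = 12

Propagation after the edit:
  sig1: runs — src2 1->-2; result -6 (same value as before).
  sig4: checked — values it read are unchanged (src1 unchanged, sig1 unchanged); reused cached 0 without running.
  sig6: checked — values it read are unchanged (sig4 unchanged, src1 unchanged); reused cached 0 without running.
  sig9: checked — values it read are unchanged (src1 unchanged, sig6 unchanged); reused cached -6 without running.
  sig11: checked — values it read are unchanged (sig9 unchanged); reused cached 6 without running.
  sig15: checked — values it read are unchanged (sig11 unchanged, sig9 unchanged); reused cached 12 without running.
  sig16: runs — src2 1->-2; result -6 (same value as before).
  sig18: checked — values it read are unchanged (sig15 unchanged, sig6 unchanged); reused cached 12 without running.
  sig19: checked — values it read are unchanged (sig16 unchanged, sig15 unchanged); reused cached -72 without running.
  sig20: checked — values it read are unchanged (sig18 unchanged, sig15 unchanged); reused cached 12 without running.
  sig21: checked — values it read are unchanged (sig20 unchanged); reused cached 12 without running.
  sig22: checked — values it read are unchanged (sig21 unchanged, sig19 unchanged); reused cached -60 without running.
  sig23: checked — values it read are unchanged (src1 unchanged, sig22 unchanged); reused cached 360 without running.
  sig24: checked — values it read are unchanged (sig23 unchanged); reused cached 360 without running.
  sig25: checked — values it read are unchanged (sig24 unchanged, sig6 unchanged); reused cached 0 without running.
  sig28: checked — values it read are unchanged (sig9 unchanged, sig25 unchanged); reused cached -6 without running.
  sig30: checked — values it read are unchanged (sig28 unchanged, sig19 unchanged); reused cached -78 without running.
  sig31: checked — values it read are unchanged (sig21 unchanged, sig30 unchanged); reused cached 12 without running.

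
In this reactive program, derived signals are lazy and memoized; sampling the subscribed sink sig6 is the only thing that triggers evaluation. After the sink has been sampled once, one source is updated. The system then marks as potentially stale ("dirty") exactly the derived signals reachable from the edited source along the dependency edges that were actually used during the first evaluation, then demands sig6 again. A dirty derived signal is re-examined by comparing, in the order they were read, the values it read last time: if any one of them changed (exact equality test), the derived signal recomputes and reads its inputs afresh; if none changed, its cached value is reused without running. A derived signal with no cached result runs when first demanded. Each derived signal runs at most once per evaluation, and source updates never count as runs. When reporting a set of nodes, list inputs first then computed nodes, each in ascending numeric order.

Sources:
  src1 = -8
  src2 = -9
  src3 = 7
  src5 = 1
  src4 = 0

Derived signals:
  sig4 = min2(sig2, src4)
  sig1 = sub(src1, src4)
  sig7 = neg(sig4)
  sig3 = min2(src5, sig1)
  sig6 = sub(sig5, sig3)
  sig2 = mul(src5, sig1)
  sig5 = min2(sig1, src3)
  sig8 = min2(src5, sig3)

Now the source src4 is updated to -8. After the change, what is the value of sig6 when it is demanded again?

Demanding sig6 again yields 0.

First demand of the output computes:
  sig1 = sub(-8, 0) = -8
  sig3 = min2(1, -8) = -8
  sig5 = min2(-8, 7) = -8
  sig6 = sub(-8, -8) = 0

After the edit, cleaning proceeds:
  sig1: a read changed (src4 0->-8) — executes, giving 0.
  sig3: a read changed (sig1 -8->0) — executes, giving 0.
  sig5: a read changed (sig1 -8->0) — executes, giving 0.
  sig6: a read changed (sig5 -8->0; sig3 -8->0) — executes, giving 0 — identical to its old value.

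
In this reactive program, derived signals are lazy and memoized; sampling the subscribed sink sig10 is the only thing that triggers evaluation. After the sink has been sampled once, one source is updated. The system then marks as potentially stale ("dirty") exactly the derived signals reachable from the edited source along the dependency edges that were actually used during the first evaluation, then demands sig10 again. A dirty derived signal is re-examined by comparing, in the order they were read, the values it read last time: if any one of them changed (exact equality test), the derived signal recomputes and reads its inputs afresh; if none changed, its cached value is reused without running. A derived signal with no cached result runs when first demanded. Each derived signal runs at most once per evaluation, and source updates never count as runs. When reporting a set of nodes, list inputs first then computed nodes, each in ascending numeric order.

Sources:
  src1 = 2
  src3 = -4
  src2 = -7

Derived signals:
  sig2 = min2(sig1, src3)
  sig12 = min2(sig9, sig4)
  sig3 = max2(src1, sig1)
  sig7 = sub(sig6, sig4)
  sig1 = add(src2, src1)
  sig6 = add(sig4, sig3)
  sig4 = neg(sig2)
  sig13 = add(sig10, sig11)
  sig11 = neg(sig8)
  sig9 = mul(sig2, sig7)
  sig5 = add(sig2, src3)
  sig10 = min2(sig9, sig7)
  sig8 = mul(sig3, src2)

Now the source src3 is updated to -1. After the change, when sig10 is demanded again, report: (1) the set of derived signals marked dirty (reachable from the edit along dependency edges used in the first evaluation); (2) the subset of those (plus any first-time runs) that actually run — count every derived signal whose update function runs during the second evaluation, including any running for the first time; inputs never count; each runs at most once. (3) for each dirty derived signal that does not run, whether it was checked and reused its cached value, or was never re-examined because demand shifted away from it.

The edit dirties: sig2, sig4, sig6, sig7, sig9, sig10.
1 derived signals run: sig2.
Cache hits after checking: sig4, sig6, sig7, sig9, sig10.
Note the absorption at sig2: it re-runs yet its value is the same, leaving the output's value untouched.

First demand of the output computes:
  sig1 = add(-7, 2) = -5
  sig2 = min2(-5, -4) = -5
  sig3 = max2(2, -5) = 2
  sig4 = neg(-5) = 5
  sig6 = add(5, 2) = 7
  sig7 = sub(7, 5) = 2
  sig9 = mul(-5, 2) = -10
  sig10 = min2(-10, 2) = -10

After the edit, cleaning proceeds:
  sig2: a read changed (src3 -4->-1) — executes, giving -5 — identical to its old value.
  sig4: dirty, but its reads are unchanged (sig2 unchanged); cached 5 stands.
  sig6: dirty, but its reads are unchanged (sig4 unchanged, sig3 unchanged); cached 7 stands.
  sig7: dirty, but its reads are unchanged (sig6 unchanged, sig4 unchanged); cached 2 stands.
  sig9: dirty, but its reads are unchanged (sig2 unchanged, sig7 unchanged); cached -10 stands.
  sig10: dirty, but its reads are unchanged (sig9 unchanged, sig7 unchanged); cached -10 stands.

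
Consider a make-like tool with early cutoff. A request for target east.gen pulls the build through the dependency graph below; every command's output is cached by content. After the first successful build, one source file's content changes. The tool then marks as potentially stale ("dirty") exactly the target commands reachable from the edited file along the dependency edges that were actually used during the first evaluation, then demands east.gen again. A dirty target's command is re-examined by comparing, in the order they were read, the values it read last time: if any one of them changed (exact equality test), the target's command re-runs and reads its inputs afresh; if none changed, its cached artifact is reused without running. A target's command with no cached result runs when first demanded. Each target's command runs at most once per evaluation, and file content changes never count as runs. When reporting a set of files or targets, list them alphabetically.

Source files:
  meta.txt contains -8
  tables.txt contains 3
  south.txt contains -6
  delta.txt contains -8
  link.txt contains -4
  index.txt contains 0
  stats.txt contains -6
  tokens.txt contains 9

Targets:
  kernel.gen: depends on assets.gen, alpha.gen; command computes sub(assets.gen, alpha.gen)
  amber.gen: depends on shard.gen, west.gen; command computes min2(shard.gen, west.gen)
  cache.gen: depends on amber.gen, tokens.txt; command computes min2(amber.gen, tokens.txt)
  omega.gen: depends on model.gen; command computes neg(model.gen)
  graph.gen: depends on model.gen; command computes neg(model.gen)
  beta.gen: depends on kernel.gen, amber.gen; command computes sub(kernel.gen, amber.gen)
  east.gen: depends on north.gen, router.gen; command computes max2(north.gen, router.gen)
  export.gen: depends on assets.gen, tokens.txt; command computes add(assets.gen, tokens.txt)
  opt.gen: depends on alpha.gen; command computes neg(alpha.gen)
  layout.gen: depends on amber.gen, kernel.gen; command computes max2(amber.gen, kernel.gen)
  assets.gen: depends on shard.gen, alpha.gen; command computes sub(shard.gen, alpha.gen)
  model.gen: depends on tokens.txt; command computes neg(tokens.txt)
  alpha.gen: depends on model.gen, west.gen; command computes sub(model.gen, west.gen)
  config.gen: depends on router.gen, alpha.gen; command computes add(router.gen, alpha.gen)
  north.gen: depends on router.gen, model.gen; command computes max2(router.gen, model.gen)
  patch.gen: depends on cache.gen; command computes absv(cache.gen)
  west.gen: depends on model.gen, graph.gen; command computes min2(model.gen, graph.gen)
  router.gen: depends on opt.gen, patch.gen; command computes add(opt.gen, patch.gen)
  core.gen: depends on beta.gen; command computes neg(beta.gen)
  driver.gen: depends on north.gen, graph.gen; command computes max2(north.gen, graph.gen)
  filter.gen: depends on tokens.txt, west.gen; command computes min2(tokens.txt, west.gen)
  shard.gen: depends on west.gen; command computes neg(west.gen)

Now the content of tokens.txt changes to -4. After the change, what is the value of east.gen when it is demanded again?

Demanding east.gen again yields 4.

First demand of the output computes:
  model.gen = neg(9) = -9
  graph.gen = neg(-9) = 9
  west.gen = min2(-9, 9) = -9
  alpha.gen = sub(-9, -9) = 0
  opt.gen = neg(0) = 0
  shard.gen = neg(-9) = 9
  amber.gen = min2(9, -9) = -9
  cache.gen = min2(-9, 9) = -9
  patch.gen = absv(-9) = 9
  router.gen = add(0, 9) = 9
  north.gen = max2(9, -9) = 9
  east.gen = max2(9, 9) = 9

After the edit, cleaning proceeds:
  model.gen: a read changed (tokens.txt 9->-4) — executes, giving 4.
  graph.gen: a read changed (model.gen -9->4) — executes, giving -4.
  west.gen: a read changed (model.gen -9->4; graph.gen 9->-4) — executes, giving -4.
  alpha.gen: a read changed (model.gen -9->4; west.gen -9->-4) — executes, giving 8.
  opt.gen: a read changed (alpha.gen 0->8) — executes, giving -8.
  shard.gen: a read changed (west.gen -9->-4) — executes, giving 4.
  amber.gen: a read changed (shard.gen 9->4; west.gen -9->-4) — executes, giving -4.
  cache.gen: a read changed (amber.gen -9->-4; tokens.txt 9->-4) — executes, giving -4.
  patch.gen: a read changed (cache.gen -9->-4) — executes, giving 4.
  router.gen: a read changed (opt.gen 0->-8; patch.gen 9->4) — executes, giving -4.
  north.gen: a read changed (router.gen 9->-4; model.gen -9->4) — executes, giving 4.
  east.gen: a read changed (north.gen 9->4; router.gen 9->-4) — executes, giving 4.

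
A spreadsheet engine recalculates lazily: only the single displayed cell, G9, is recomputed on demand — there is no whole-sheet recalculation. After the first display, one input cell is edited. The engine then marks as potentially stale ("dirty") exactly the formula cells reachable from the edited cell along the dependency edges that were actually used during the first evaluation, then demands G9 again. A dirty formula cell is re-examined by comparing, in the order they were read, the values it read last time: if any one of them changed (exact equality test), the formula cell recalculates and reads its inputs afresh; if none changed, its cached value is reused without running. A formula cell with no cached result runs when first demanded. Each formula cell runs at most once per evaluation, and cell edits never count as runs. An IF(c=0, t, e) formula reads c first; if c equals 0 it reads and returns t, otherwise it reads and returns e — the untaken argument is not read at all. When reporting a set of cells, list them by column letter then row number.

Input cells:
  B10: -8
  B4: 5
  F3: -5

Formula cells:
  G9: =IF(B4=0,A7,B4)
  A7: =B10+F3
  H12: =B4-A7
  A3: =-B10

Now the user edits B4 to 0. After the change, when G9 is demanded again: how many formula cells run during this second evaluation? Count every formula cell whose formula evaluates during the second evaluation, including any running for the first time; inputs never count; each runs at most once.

Formula cells that run: A7, G9 — 2 in total.
Key observation: a condition flipped, so demand reaches new nodes — A7 runs for the first time.

First evaluation (everything demanded from the output):
  G9 = IF(B4=0: B4=5 -> else branch B4) = 5

Propagation after the edit:
  A7: demanded for the first time — runs, produces -13.
  G9: runs — B4 5->0; B4 5->0; result -13.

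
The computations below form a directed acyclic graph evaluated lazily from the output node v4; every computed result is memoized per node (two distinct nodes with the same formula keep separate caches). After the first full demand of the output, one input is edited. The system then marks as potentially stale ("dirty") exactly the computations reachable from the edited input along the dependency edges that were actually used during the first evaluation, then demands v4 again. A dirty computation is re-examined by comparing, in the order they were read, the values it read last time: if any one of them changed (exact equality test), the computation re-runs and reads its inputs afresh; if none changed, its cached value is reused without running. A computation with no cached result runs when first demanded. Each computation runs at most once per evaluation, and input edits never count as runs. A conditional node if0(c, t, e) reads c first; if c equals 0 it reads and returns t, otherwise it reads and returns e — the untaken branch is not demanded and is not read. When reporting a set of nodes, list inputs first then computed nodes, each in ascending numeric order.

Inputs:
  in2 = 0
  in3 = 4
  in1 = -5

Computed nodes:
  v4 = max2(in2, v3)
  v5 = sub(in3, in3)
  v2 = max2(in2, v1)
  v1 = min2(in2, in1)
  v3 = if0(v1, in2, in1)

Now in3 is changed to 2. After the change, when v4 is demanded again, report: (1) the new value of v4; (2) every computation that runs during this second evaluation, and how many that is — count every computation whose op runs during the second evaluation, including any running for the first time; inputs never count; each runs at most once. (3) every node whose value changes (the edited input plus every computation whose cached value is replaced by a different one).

Demanding v4 again yields 0.
0 computations run: none.
The nodes whose values change: in3.
Note the shortcut — in3 feeds only undemanded nodes, so no recomputation happens.

First demand of the output computes:
  v1 = min2(0, -5) = -5
  v3 = if0(v1=-5 -> else branch in1) = -5
  v4 = max2(0, -5) = 0

After the edit, cleaning proceeds:
  in3 only reaches undemanded nodes; the second demand re-runs nothing.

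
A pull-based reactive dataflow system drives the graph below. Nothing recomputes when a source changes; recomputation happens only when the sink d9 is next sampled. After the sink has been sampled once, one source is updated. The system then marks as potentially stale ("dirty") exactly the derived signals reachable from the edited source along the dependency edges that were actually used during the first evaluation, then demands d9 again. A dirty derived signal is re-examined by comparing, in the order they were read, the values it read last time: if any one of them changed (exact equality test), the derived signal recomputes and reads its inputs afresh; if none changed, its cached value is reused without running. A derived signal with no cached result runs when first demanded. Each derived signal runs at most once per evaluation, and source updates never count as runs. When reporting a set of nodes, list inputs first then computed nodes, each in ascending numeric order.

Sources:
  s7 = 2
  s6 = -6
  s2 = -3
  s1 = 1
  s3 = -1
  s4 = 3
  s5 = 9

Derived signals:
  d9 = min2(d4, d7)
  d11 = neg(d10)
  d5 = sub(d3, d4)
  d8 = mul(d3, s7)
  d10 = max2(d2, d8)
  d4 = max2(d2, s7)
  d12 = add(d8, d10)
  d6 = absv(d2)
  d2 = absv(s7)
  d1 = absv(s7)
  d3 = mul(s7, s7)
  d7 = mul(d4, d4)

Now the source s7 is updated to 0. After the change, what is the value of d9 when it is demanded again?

New value of d9: 0.

First evaluation (everything demanded from the output):
  d2 = absv(2) = 2
  d4 = max2(2, 2) = 2
  d7 = mul(2, 2) = 4
  d9 = min2(2, 4) = 2

Propagation after the edit:
  d2: runs — s7 2->0; result 0.
  d4: runs — d2 2->0; s7 2->0; result 0.
  d7: runs — d4 2->0; d4 2->0; result 0.
  d9: runs — d4 2->0; d7 4->0; result 0.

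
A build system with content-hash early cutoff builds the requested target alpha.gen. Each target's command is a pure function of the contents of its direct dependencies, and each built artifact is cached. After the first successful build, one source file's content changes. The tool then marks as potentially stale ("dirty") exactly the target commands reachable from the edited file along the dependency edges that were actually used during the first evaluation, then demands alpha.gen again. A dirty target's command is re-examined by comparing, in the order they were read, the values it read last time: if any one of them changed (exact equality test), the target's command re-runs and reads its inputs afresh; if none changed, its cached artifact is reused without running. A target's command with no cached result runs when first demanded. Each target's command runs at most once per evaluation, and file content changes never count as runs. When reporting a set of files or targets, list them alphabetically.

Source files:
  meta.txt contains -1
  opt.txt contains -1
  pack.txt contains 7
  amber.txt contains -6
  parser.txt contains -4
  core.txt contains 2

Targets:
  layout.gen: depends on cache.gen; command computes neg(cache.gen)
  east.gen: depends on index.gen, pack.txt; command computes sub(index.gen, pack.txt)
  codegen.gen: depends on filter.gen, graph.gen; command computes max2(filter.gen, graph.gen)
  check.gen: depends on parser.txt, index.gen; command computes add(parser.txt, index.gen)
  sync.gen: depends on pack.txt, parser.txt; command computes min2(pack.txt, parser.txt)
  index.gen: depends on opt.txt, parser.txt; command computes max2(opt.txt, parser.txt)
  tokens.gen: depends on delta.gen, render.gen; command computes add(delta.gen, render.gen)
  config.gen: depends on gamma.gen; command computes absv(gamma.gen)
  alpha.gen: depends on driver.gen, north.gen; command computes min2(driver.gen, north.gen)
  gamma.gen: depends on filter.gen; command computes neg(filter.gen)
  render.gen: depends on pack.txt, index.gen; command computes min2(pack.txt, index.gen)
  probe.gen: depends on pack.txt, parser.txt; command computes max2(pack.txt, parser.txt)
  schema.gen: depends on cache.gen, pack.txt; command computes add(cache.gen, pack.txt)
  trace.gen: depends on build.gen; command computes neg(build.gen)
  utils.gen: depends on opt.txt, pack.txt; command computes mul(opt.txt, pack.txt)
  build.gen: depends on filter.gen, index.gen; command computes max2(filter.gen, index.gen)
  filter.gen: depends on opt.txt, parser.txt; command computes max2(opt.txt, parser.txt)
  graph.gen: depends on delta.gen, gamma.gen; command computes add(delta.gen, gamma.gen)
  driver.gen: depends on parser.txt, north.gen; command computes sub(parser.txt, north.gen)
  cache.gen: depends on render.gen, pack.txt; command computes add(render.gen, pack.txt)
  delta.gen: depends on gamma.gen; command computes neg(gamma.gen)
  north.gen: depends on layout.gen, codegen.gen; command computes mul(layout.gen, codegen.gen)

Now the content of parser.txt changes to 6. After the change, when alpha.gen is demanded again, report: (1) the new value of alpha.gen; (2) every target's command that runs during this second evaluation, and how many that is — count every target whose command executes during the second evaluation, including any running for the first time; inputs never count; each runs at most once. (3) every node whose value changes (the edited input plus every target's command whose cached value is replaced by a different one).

First evaluation (everything demanded from the output):
  filter.gen = max2(-1, -4) = -1
  gamma.gen = neg(-1) = 1
  delta.gen = neg(1) = -1
  graph.gen = add(-1, 1) = 0
  codegen.gen = max2(-1, 0) = 0
  index.gen = max2(-1, -4) = -1
  render.gen = min2(7, -1) = -1
  cache.gen = add(-1, 7) = 6
  layout.gen = neg(6) = -6
  north.gen = mul(-6, 0) = 0
  driver.gen = sub(-4, 0) = -4
  alpha.gen = min2(-4, 0) = -4

Propagation after the edit:
  filter.gen: runs — parser.txt -4->6; result 6.
  gamma.gen: runs — filter.gen -1->6; result -6.
  delta.gen: runs — gamma.gen 1->-6; result 6.
  graph.gen: runs — delta.gen -1->6; gamma.gen 1->-6; result 0 (same value as before).
  codegen.gen: runs — filter.gen -1->6; result 6.
  index.gen: runs — parser.txt -4->6; result 6.
  render.gen: runs — index.gen -1->6; result 6.
  cache.gen: runs — render.gen -1->6; result 13.
  layout.gen: runs — cache.gen 6->13; result -13.
  north.gen: runs — layout.gen -6->-13; codegen.gen 0->6; result -78.
  driver.gen: runs — parser.txt -4->6; north.gen 0->-78; result 84.
  alpha.gen: runs — driver.gen -4->84; north.gen 0->-78; result -78.

New value of alpha.gen: -78.
Target commands that run: alpha.gen, cache.gen, codegen.gen, delta.gen, driver.gen, filter.gen, gamma.gen, graph.gen, index.gen, layout.gen, north.gen, render.gen — 12 in total.
Values that change: alpha.gen, cache.gen, codegen.gen, delta.gen, driver.gen, filter.gen, gamma.gen, index.gen, layout.gen, north.gen, parser.txt, render.gen.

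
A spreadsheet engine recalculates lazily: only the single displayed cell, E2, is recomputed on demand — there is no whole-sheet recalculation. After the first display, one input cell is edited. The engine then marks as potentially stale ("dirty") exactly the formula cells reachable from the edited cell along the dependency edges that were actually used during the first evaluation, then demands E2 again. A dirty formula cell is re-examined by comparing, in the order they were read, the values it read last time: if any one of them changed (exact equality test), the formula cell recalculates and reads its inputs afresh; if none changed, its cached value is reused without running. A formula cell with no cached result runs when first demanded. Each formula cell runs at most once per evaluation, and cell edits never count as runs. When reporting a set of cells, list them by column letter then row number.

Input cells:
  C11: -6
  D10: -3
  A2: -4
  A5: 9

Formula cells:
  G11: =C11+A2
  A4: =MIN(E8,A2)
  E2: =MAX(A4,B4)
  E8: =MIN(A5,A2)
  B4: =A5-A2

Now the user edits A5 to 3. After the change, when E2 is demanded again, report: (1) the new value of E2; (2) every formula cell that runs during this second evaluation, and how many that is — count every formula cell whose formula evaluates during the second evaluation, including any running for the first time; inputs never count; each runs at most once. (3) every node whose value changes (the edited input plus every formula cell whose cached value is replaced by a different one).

New value of E2: 7.
Formula cells that run: B4, E2, E8 — 3 in total.
Values that change: A5, B4, E2.
Key observation: the cutoff stops propagation at A4 — its inputs' values are unchanged, so it reuses its cache.

First evaluation (everything demanded from the output):
  B4 = 9 - -4 = 13
  E8 = MIN(9, -4) = -4
  A4 = MIN(-4, -4) = -4
  E2 = MAX(-4, 13) = 13

Propagation after the edit:
  B4: runs — A5 9->3; result 7.
  E8: runs — A5 9->3; result -4 (same value as before).
  A4: checked — values it read are unchanged (E8 unchanged, A2 unchanged); reused cached -4 without running.
  E2: runs — B4 13->7; result 7.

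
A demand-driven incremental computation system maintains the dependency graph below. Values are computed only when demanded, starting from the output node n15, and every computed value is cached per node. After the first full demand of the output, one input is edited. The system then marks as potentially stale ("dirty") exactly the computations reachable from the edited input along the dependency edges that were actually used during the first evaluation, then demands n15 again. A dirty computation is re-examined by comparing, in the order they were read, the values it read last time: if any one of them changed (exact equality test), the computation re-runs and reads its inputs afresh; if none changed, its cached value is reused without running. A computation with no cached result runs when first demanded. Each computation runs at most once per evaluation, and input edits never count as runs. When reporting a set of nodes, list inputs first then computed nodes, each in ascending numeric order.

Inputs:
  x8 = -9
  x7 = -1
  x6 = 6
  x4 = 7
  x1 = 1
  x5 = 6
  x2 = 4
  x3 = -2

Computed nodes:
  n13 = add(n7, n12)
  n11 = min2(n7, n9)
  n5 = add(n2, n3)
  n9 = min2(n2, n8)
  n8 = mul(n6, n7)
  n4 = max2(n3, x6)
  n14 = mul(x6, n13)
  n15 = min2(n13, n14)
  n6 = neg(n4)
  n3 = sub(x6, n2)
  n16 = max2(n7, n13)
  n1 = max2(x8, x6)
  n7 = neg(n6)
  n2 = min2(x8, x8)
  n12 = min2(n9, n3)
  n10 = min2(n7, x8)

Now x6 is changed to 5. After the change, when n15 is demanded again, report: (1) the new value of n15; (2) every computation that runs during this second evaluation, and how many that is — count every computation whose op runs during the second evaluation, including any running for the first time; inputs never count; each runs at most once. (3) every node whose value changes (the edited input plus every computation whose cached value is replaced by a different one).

First evaluation (everything demanded from the output):
  n2 = min2(-9, -9) = -9
  n3 = sub(6, -9) = 15
  n4 = max2(15, 6) = 15
  n6 = neg(15) = -15
  n7 = neg(-15) = 15
  n8 = mul(-15, 15) = -225
  n9 = min2(-9, -225) = -225
  n12 = min2(-225, 15) = -225
  n13 = add(15, -225) = -210
  n14 = mul(6, -210) = -1260
  n15 = min2(-210, -1260) = -1260

Propagation after the edit:
  n3: runs — x6 6->5; result 14.
  n4: runs — n3 15->14; x6 6->5; result 14.
  n6: runs — n4 15->14; result -14.
  n7: runs — n6 -15->-14; result 14.
  n8: runs — n6 -15->-14; n7 15->14; result -196.
  n9: runs — n8 -225->-196; result -196.
  n12: runs — n9 -225->-196; n3 15->14; result -196.
  n13: runs — n7 15->14; n12 -225->-196; result -182.
  n14: runs — x6 6->5; n13 -210->-182; result -910.
  n15: runs — n13 -210->-182; n14 -1260->-910; result -910.

New value of n15: -910.
Computations that run: n3, n4, n6, n7, n8, n9, n12, n13, n14, n15 — 10 in total.
Values that change: x6, n3, n4, n6, n7, n8, n9, n12, n13, n14, n15.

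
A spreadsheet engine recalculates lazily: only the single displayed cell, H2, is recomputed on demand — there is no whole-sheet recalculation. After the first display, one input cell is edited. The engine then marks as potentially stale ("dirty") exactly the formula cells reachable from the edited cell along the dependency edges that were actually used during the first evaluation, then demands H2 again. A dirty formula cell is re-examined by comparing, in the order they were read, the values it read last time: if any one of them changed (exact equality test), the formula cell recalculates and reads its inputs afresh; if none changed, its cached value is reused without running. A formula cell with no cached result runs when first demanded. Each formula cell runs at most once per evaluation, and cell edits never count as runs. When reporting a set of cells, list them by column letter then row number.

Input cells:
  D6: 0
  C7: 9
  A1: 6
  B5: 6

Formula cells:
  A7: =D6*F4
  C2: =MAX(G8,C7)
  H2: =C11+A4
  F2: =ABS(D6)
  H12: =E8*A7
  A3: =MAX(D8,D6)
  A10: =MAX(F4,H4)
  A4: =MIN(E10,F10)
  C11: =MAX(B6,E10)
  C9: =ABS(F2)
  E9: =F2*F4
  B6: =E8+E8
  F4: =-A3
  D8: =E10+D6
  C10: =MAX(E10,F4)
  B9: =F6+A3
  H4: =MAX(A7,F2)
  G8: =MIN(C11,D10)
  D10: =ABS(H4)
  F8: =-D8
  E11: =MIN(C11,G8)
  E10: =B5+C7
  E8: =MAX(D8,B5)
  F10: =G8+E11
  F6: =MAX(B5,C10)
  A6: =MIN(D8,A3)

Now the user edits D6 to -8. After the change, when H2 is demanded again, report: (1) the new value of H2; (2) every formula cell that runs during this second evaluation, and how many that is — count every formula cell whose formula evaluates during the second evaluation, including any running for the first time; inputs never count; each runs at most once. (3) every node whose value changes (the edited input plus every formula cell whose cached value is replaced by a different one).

New value of H2: 30.
Formula cells that run: A3, A4, A7, B6, C11, D8, D10, E8, E11, F2, F4, F10, G8, H2, H4 — 15 in total.
Values that change: A3, A4, A7, B6, C11, D6, D8, D10, E8, E11, F2, F4, F10, G8, H4.

First evaluation (everything demanded from the output):
  E10 = 6 + 9 = 15
  D8 = 15 + 0 = 15
  A3 = MAX(15, 0) = 15
  E8 = MAX(15, 6) = 15
  B6 = 15 + 15 = 30
  C11 = MAX(30, 15) = 30
  F2 = ABS(0) = 0
  F4 = -(15) = -15
  A7 = 0 * -15 = 0
  H4 = MAX(0, 0) = 0
  D10 = ABS(0) = 0
  G8 = MIN(30, 0) = 0
  E11 = MIN(30, 0) = 0
  F10 = 0 + 0 = 0
  A4 = MIN(15, 0) = 0
  H2 = 30 + 0 = 30

Propagation after the edit:
  D8: runs — D6 0->-8; result 7.
  A3: runs — D8 15->7; D6 0->-8; result 7.
  E8: runs — D8 15->7; result 7.
  B6: runs — E8 15->7; E8 15->7; result 14.
  C11: runs — B6 30->14; result 15.
  F2: runs — D6 0->-8; result 8.
  F4: runs — A3 15->7; result -7.
  A7: runs — D6 0->-8; F4 -15->-7; result 56.
  H4: runs — A7 0->56; F2 0->8; result 56.
  D10: runs — H4 0->56; result 56.
  G8: runs — C11 30->15; D10 0->56; result 15.
  E11: runs — C11 30->15; G8 0->15; result 15.
  F10: runs — G8 0->15; E11 0->15; result 30.
  A4: runs — F10 0->30; result 15.
  H2: runs — C11 30->15; A4 0->15; result 30 (same value as before).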